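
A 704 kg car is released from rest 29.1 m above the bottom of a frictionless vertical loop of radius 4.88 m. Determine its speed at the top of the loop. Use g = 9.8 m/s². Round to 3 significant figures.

v = 19.5 m/s

Energy conservation: mgh = ½mv_top² + mg(2r)
v_top² = 2g(h − 2r) = 2(9.8)(29.1 − 9.760) = 379.1
v_top = 19.47 m/s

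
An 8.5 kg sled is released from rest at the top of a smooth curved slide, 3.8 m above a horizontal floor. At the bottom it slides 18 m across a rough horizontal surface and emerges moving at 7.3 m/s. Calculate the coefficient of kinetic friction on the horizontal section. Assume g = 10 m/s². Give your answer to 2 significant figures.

Energy bookkeeping (friction removes W_f = μ_k N d):
mgh = ½mv² + μ_k m g d
mgh = 323.00 J; ½mv² = 226.48 J
W_f = 323.00 − 226.48 = 96.52 J
μ_k = W_f/(mg·d) = 96.52/(85.00 × 18) = 0.06308

μ_k = 0.063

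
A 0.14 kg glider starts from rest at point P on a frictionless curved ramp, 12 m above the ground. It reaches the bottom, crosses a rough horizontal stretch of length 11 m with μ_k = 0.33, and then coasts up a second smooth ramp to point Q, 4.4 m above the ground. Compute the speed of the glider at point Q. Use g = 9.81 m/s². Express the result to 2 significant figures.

Energy at P: mgh₁ = (0.14)(9.81)(12) = 16.481 J
Friction loss: W_f = μ_k mg d = 4.985 J
At Q: ½mv² + mgh₂ = mgh₁ − W_f
½mv² = 16.481 − 4.985 − 6.0430 = 5.4524 J
v = √(2 × 5.4524/0.14) = 8.826 m/s

v = 8.8 m/s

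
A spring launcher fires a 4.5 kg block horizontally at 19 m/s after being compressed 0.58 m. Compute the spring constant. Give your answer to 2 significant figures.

k = 4800 N/m

Spring PE at full compression equals KE at release: ½kx² = ½mv²
k = mv²/x² = (4.5)(19)²/(0.58)² = 4829 N/m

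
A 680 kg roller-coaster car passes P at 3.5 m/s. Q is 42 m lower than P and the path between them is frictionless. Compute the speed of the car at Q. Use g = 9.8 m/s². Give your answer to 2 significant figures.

v = 29 m/s

Equating total energy at the two states: ½mv₀² + mgh = ½mv²
v² = v₀² + 2gh = (3.5)² + 2(9.8)(42) = 835.45
v = √835.45 = 28.90 m/s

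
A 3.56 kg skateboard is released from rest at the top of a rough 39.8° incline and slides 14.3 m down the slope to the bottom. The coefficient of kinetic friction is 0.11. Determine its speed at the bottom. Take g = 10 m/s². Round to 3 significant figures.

Energy: mgh = ½mv² + W_f, with h = L sinθ and W_f = μ_k (mg cosθ) L
mgh = mgL sinθ = (3.56)(10)(14.3)sin39.8° = 325.87 J
W_f = μ_k mg cosθ · L = (0.11)(3.56)(10)cos39.8°·14.3 = 43.02 J
½mv² = 325.87 − 43.02 = 282.84 J
v = √(2 × 282.84/3.56) = 12.61 m/s

v = 12.6 m/s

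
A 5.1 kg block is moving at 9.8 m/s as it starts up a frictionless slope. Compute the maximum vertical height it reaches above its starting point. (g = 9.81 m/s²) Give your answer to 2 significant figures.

h = 4.9 m

By energy conservation, ½mv² = mgh
h = v²/(2g) = 9.8²/(2 × 9.81) = 4.895 m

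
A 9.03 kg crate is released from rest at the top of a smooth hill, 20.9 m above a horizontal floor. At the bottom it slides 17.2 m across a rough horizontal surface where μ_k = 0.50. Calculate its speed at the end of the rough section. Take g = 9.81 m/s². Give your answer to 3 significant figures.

Energy at the top = energy at the end + work done against friction:
mgh = ½mv² + μ_k m g d
W_f = μ_k mg d = (0.50)(9.03)(9.81)(17.2) = 761.8 J
½mv² = mgh − W_f = 1851.4 − 761.8 = 1089.6 J
v = √(2 × 1089.6/9.03) = 15.53 m/s

v = 15.5 m/s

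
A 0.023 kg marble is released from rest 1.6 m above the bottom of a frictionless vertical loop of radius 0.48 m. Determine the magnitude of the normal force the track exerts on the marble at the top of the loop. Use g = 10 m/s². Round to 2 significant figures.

N = 0.38 N

Energy from release to top (height 2r): mgh = ½mv_top² + mg(2r)
v_top² = 2g(h − 2r) = 2(10)(1.6 − 0.9600) = 12.800 m²/s²
At the top, both N and weight point toward the centre: N + mg = mv_top²/r
N = m(v_top²/r − g) = 0.023(12.800/0.48 − 10) = 0.3833 N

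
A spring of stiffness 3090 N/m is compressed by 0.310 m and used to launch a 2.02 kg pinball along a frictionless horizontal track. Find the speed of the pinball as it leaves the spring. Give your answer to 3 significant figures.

v = 12.1 m/s

Spring PE converts entirely to kinetic energy: ½kx² = ½mv²
v = x√(k/m) = 0.310 × √(3090/2.02) = 12.12 m/s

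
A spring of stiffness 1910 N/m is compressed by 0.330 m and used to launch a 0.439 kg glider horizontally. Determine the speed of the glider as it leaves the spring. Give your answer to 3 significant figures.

v = 21.8 m/s

Conservation of energy: ½kx² = ½mv²
v = x√(k/m) = 0.330 × √(1910/0.439) = 21.77 m/s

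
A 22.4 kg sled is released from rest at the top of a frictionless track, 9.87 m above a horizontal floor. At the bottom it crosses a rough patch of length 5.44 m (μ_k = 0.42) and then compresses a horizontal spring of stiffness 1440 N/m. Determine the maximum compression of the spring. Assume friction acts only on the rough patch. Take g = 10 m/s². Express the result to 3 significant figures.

x = 1.54 m

Initial energy: E₁ = mgh = (22.4)(10)(9.87) = 2210.9 J
Friction removes W_f = μ_k mg d = (0.42)(22.4)(10)(5.44) = 511.8 J
Energy reaching the spring: E = 2210.9 − 511.8 = 1699.1 J
At max compression ½kx² = E ⇒ x = √(2E/k) = √(2 × 1699.1/1440) = 1.536 m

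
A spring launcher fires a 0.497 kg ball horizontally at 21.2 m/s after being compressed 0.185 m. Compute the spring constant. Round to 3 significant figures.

k = 6530 N/m

Energy stored in the spring equals the launch KE: ½kx² = ½mv²
k = mv²/x² = (0.497)(21.2)²/(0.185)² = 6527 N/m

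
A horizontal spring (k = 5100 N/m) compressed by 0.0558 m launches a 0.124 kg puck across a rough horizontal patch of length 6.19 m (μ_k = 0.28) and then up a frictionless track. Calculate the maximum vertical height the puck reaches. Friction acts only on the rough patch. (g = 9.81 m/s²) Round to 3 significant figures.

Spring energy: E₀ = ½kx² = ½(5100)(0.0558)² = 7.9398 J
Friction: W_f = μ_k mg d = (0.28)(0.124)(9.81)(6.19) = 2.108 J
Energy at base of ramp: E = 7.9398 − 2.108 = 5.8314 J
At max height all remaining energy is PE: mgh = E ⇒ h = E/(mg) = 5.8314/(0.124 × 9.81) = 4.794 m

h = 4.79 m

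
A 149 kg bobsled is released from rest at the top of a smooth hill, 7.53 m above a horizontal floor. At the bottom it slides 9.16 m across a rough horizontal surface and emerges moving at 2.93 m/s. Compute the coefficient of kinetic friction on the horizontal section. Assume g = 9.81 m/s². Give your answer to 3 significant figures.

Applying the work–energy principle:
mgh = ½mv² + μ_k m g d
mgh = 11007 J; ½mv² = 639.58 J
W_f = 11007 − 639.58 = 10367 J
μ_k = W_f/(mg·d) = 10367/(1462 × 9.16) = 0.7743

μ_k = 0.774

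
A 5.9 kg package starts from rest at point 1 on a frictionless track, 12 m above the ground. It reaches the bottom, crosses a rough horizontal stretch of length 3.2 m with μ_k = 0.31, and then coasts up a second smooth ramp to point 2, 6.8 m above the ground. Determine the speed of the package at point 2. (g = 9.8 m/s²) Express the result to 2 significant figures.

Energy at 1: mgh₁ = (5.9)(9.8)(12) = 693.84 J
Friction loss: W_f = μ_k mg d = 57.36 J
At 2: ½mv² + mgh₂ = mgh₁ − W_f
½mv² = 693.84 − 57.36 − 393.18 = 243.31 J
v = √(2 × 243.31/5.9) = 9.082 m/s

v = 9.1 m/s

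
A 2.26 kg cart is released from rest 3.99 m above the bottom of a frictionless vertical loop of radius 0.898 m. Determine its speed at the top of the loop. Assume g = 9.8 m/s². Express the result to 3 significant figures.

Energy conservation: mgh = ½mv_top² + mg(2r)
v_top² = 2g(h − 2r) = 2(9.8)(3.99 − 1.796) = 43.00
v_top = 6.558 m/s

v = 6.56 m/s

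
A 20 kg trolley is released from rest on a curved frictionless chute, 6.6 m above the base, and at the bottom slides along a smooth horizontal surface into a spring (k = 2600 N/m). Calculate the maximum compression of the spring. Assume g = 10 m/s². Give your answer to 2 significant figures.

x = 1.0 m

Gravitational PE at the top equals spring PE at max compression: mgh = ½kx²
x = √(2mgh/k) = √(2 × 20 × 10 × 6.6 / 2600) = 1.008 m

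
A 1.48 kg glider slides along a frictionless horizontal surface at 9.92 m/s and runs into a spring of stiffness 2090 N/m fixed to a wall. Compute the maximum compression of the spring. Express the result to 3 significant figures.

x = 0.264 m

At max compression the glider is momentarily at rest: ½mv² = ½kx²
x = v√(m/k) = 9.92 × √(1.48/2090) = 0.2640 m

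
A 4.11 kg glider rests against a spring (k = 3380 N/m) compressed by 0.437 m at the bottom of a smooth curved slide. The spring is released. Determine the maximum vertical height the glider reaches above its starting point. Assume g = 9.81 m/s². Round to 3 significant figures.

h = 8.00 m

At maximum height the glider is at rest, so ½kx² = mgh
h = kx²/(2mg) = (3380)(0.437)²/(2 × 4.11 × 9.81) = 8.005 m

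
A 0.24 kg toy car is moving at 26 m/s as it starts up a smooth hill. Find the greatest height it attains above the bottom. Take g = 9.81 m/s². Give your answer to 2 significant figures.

By energy conservation, ½mv² = mgh
h = v²/(2g) = 26²/(2 × 9.81) = 34.45 m

h = 34 m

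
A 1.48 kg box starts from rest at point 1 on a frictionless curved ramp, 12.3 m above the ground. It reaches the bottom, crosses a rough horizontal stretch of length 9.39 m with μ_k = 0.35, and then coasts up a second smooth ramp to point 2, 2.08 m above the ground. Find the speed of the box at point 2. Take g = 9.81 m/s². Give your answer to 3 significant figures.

Energy at 1: mgh₁ = (1.48)(9.81)(12.3) = 178.58 J
Friction loss: W_f = μ_k mg d = 47.72 J
At 2: ½mv² + mgh₂ = mgh₁ − W_f
½mv² = 178.58 − 47.72 − 30.199 = 100.67 J
v = √(2 × 100.67/1.48) = 11.66 m/s

v = 11.7 m/s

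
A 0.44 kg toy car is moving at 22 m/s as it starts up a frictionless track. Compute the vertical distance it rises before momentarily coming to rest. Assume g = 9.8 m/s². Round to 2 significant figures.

h = 25 m

By energy conservation, ½mv² = mgh
h = v²/(2g) = 22²/(2 × 9.8) = 24.69 m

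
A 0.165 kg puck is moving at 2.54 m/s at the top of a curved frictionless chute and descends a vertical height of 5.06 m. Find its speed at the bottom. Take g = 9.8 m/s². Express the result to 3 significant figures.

v = 10.3 m/s

Mechanical energy is conserved (no friction): ½mv₀² + mgh = ½mv²
v² = v₀² + 2gh = (2.54)² + 2(9.8)(5.06) = 105.63
v = √105.63 = 10.28 m/s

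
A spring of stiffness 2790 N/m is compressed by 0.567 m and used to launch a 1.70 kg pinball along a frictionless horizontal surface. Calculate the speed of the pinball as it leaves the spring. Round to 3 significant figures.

v = 23.0 m/s

Spring PE converts entirely to kinetic energy: ½kx² = ½mv²
v = x√(k/m) = 0.567 × √(2790/1.70) = 22.97 m/s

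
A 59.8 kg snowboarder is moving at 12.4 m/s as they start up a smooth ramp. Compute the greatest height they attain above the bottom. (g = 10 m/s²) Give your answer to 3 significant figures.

h = 7.69 m

Setting KE at the bottom equal to PE gained: ½mv² = mgh
h = v²/(2g) = 12.4²/(2 × 10) = 7.688 m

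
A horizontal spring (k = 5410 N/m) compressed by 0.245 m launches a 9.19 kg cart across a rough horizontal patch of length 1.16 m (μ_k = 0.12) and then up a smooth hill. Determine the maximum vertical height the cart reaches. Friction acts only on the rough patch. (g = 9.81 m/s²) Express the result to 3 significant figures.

Spring energy: E₀ = ½kx² = ½(5410)(0.245)² = 162.37 J
Friction: W_f = μ_k mg d = (0.12)(9.19)(9.81)(1.16) = 12.55 J
Energy at base of ramp: E = 162.37 − 12.55 = 149.82 J
At max height all remaining energy is PE: mgh = E ⇒ h = E/(mg) = 149.82/(9.19 × 9.81) = 1.662 m

h = 1.66 m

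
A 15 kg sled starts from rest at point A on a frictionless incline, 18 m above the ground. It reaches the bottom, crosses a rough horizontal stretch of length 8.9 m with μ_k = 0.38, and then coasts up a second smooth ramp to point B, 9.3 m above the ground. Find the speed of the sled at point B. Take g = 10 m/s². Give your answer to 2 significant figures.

Energy at A: mgh₁ = (15)(10)(18) = 2700.0 J
Friction loss: W_f = μ_k mg d = 507.3 J
At B: ½mv² + mgh₂ = mgh₁ − W_f
½mv² = 2700.0 − 507.3 − 1395.0 = 797.70 J
v = √(2 × 797.70/15) = 10.31 m/s

v = 10 m/s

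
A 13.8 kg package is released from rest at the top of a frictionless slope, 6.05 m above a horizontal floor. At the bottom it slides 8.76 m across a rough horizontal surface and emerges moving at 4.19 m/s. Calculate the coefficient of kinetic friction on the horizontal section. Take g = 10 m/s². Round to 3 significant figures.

μ_k = 0.590

Energy at the top = energy at the end + work done against friction:
mgh = ½mv² + μ_k m g d
mgh = 834.90 J; ½mv² = 121.14 J
W_f = 834.90 − 121.14 = 713.8 J
μ_k = W_f/(mg·d) = 713.8/(138.0 × 8.76) = 0.5904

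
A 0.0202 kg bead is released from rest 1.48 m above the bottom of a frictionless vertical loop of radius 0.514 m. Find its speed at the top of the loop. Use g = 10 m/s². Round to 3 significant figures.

v = 3.01 m/s

Energy conservation: mgh = ½mv_top² + mg(2r)
v_top² = 2g(h − 2r) = 2(10)(1.48 − 1.028) = 9.040
v_top = 3.007 m/s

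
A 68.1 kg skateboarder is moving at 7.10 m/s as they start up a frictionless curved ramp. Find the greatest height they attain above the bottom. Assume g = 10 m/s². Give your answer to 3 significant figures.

By energy conservation, ½mv² = mgh
h = v²/(2g) = 7.10²/(2 × 10) = 2.520 m

h = 2.52 m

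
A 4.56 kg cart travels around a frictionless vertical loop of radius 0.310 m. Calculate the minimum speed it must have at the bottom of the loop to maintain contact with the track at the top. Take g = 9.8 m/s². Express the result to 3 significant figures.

v = 3.90 m/s

At the top: mg = mv_top²/r ⇒ v_top² = gr = 3.038 m²/s²
Energy from bottom to top (height 2r): ½mv_bot² = ½mv_top² + mg(2r)
v_bot² = gr + 4gr = 5gr = 15.19
v_bot = √(5gr) = 3.897 m/s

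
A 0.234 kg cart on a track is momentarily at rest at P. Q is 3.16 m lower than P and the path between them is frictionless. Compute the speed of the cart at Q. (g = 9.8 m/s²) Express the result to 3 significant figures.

By conservation of mechanical energy, mgh = ½mv²
v = √(2gh) = √(2 × 9.8 × 3.16) = √61.936 = 7.870 m/s

v = 7.87 m/s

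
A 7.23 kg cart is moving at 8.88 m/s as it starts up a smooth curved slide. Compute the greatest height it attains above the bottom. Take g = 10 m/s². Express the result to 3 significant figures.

h = 3.94 m

Setting KE at the bottom equal to PE gained: ½mv² = mgh
h = v²/(2g) = 8.88²/(2 × 10) = 3.943 m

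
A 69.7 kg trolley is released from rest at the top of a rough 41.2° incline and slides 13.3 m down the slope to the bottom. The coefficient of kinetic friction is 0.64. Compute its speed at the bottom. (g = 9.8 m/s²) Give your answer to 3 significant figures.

v = 6.80 m/s

Energy: mgh = ½mv² + W_f, with h = L sinθ and W_f = μ_k (mg cosθ) L
mgh = mgL sinθ = (69.7)(9.8)(13.3)sin41.2° = 5984.0 J
W_f = μ_k mg cosθ · L = (0.64)(69.7)(9.8)cos41.2°·13.3 = 4375 J
½mv² = 5984.0 − 4375 = 1609.3 J
v = √(2 × 1609.3/69.7) = 6.795 m/s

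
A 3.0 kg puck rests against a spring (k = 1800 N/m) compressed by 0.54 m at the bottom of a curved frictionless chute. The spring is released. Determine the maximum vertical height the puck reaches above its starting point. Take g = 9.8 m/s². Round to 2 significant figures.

h = 8.9 m

All spring PE becomes gravitational PE at the highest point: ½kx² = mgh
h = kx²/(2mg) = (1800)(0.54)²/(2 × 3.0 × 9.8) = 8.927 m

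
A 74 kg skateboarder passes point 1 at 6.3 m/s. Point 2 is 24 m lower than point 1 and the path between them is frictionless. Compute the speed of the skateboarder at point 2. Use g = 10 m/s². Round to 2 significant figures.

Equating total energy at the two states: ½mv₀² + mgh = ½mv²
v² = v₀² + 2gh = (6.3)² + 2(10)(24) = 519.69
v = √519.69 = 22.80 m/s

v = 23 m/s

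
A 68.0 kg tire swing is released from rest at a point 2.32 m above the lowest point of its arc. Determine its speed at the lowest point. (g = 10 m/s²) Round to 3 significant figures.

Energy conservation between the two points: mgh = ½mv²
The mass cancels from both sides.
v = √(2gh) = √(2 × 10 × 2.32) = √46.400 = 6.812 m/s

v = 6.81 m/s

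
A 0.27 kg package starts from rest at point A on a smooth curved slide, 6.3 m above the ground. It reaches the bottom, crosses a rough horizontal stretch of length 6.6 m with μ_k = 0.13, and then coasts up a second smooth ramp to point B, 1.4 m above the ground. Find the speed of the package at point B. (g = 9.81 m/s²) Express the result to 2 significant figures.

v = 8.9 m/s

Energy at A: mgh₁ = (0.27)(9.81)(6.3) = 16.687 J
Friction loss: W_f = μ_k mg d = 2.273 J
At B: ½mv² + mgh₂ = mgh₁ − W_f
½mv² = 16.687 − 2.273 − 3.7082 = 10.706 J
v = √(2 × 10.706/0.27) = 8.905 m/s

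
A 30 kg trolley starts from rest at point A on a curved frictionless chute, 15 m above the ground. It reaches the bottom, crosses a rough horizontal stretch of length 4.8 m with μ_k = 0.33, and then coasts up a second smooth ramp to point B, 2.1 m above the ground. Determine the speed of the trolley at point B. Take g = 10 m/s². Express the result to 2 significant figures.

v = 15 m/s

Energy at A: mgh₁ = (30)(10)(15) = 4500.0 J
Friction loss: W_f = μ_k mg d = 475.2 J
At B: ½mv² + mgh₂ = mgh₁ − W_f
½mv² = 4500.0 − 475.2 − 630.00 = 3394.8 J
v = √(2 × 3394.8/30) = 15.04 m/s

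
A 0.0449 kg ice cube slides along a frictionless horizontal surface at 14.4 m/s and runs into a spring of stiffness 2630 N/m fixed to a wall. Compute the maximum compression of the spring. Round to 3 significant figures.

x = 0.0595 m

At max compression the cube is momentarily at rest: ½mv² = ½kx²
x = v√(m/k) = 14.4 × √(0.0449/2630) = 0.05950 m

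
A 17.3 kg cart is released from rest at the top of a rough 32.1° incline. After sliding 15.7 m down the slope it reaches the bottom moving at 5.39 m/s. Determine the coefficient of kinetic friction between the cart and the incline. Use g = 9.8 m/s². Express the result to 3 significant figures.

μ_k = 0.516

Energy balance down the incline: mg L sinθ − ½mv² = μ_k (mg cosθ) L
mgL sinθ = 1414.5 J; ½mv² = 251.30 J
W_f = 1414.5 − 251.30 = 1163 J
μ_k = W_f/(mg cosθ · L) = 1163/(143.6 × 15.7) = 0.5158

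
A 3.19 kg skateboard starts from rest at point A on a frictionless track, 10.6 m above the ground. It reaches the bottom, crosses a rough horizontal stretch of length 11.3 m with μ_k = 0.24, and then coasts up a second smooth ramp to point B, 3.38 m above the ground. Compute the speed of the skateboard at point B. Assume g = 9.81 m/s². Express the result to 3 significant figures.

v = 9.40 m/s

Energy at A: mgh₁ = (3.19)(9.81)(10.6) = 331.72 J
Friction loss: W_f = μ_k mg d = 84.87 J
At B: ½mv² + mgh₂ = mgh₁ − W_f
½mv² = 331.72 − 84.87 − 105.77 = 141.07 J
v = √(2 × 141.07/3.19) = 9.405 m/s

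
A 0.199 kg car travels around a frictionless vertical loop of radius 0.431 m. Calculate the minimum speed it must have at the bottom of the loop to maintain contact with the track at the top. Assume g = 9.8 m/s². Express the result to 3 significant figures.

v = 4.60 m/s

At the top: mg = mv_top²/r ⇒ v_top² = gr = 4.224 m²/s²
Energy from bottom to top (height 2r): ½mv_bot² = ½mv_top² + mg(2r)
v_bot² = gr + 4gr = 5gr = 21.12
v_bot = √(5gr) = 4.596 m/s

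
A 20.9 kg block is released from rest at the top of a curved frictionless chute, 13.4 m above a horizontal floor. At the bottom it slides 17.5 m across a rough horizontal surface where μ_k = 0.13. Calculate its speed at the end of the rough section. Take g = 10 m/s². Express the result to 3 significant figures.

Energy at the top = energy at the end + work done against friction:
mgh = ½mv² + μ_k m g d
W_f = μ_k mg d = (0.13)(20.9)(10)(17.5) = 475.5 J
½mv² = mgh − W_f = 2800.6 − 475.5 = 2325.1 J
v = √(2 × 2325.1/20.9) = 14.92 m/s

v = 14.9 m/s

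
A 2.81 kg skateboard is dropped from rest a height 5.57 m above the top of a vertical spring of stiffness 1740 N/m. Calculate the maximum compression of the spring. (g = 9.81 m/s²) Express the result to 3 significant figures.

Take the reference level at the top of the uncompressed spring. At max compression the skateboard has fallen H + x and is momentarily at rest:
mg(H + x) = ½kx²
½(1740)x² − (2.81)(9.81)x − (2.81)(9.81)(5.57) = 0
870.0x² − 27.57x − 153.5 = 0
x = [27.57 + √(759.9 + 534330)]/(2 × 870.0) = 0.4362 m

x = 0.436 m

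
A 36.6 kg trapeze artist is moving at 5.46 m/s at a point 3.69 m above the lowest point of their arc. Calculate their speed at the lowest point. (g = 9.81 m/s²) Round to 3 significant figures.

By conservation of mechanical energy, ½mv₀² + mgh = ½mv²
The mass cancels from both sides.
v² = v₀² + 2gh = (5.46)² + 2(9.81)(3.69) = 102.21
v = √102.21 = 10.11 m/s

v = 10.1 m/s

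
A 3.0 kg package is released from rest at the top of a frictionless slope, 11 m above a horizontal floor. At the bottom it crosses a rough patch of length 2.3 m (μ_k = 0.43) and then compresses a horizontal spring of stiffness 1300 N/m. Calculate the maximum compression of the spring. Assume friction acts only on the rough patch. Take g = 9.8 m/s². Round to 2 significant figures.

x = 0.67 m

Initial energy: E₁ = mgh = (3.0)(9.8)(11) = 323.40 J
Friction removes W_f = μ_k mg d = (0.43)(3.0)(9.8)(2.3) = 29.08 J
Energy reaching the spring: E = 323.40 − 29.08 = 294.32 J
At max compression ½kx² = E ⇒ x = √(2E/k) = √(2 × 294.32/1300) = 0.6729 m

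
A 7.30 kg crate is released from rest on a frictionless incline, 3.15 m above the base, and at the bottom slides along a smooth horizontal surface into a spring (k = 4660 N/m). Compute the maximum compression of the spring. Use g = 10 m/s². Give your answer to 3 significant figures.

x = 0.314 m

Gravitational PE at the top equals spring PE at max compression: mgh = ½kx²
x = √(2mgh/k) = √(2 × 7.30 × 10 × 3.15 / 4660) = 0.3142 m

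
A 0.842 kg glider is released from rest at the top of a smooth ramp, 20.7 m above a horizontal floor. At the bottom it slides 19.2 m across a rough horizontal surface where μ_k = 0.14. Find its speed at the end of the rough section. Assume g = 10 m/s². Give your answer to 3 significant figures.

v = 19.0 m/s

Energy bookkeeping (friction removes W_f = μ_k N d):
mgh = ½mv² + μ_k m g d
W_f = μ_k mg d = (0.14)(0.842)(10)(19.2) = 22.63 J
½mv² = mgh − W_f = 174.29 − 22.63 = 151.66 J
v = √(2 × 151.66/0.842) = 18.98 m/s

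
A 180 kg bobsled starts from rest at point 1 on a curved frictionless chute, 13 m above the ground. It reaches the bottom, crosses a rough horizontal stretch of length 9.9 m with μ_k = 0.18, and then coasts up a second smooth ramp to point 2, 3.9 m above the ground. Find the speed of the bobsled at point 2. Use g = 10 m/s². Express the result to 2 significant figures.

Energy at 1: mgh₁ = (180)(10)(13) = 23400 J
Friction loss: W_f = μ_k mg d = 3208 J
At 2: ½mv² + mgh₂ = mgh₁ − W_f
½mv² = 23400 − 3208 − 7020.0 = 13172 J
v = √(2 × 13172/180) = 12.10 m/s

v = 12 m/s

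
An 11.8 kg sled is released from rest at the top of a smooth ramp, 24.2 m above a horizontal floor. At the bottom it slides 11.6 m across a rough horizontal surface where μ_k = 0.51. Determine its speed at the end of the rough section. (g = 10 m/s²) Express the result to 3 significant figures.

v = 19.1 m/s

Energy bookkeeping (friction removes W_f = μ_k N d):
mgh = ½mv² + μ_k m g d
W_f = μ_k mg d = (0.51)(11.8)(10)(11.6) = 698.1 J
½mv² = mgh − W_f = 2855.6 − 698.1 = 2157.5 J
v = √(2 × 2157.5/11.8) = 19.12 m/s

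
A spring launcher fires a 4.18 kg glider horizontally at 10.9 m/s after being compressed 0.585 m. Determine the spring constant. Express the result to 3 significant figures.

k = 1450 N/m

½kx² = ½mv²
k = mv²/x² = (4.18)(10.9)²/(0.585)² = 1451 N/m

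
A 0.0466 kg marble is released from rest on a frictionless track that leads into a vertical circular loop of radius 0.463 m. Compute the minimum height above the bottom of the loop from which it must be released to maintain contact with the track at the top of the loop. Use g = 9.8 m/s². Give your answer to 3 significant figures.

At the top, for minimum speed gravity alone supplies the centripetal force: mg = mv_top²/r ⇒ v_top² = gr = 4.537 m²/s²
Energy conservation from release height h to the top (height 2r): mgh = ½mv_top² + mg(2r)
h = v_top²/(2g) + 2r = r/2 + 2r = 5r/2 = 1.157 m

h = 1.16 m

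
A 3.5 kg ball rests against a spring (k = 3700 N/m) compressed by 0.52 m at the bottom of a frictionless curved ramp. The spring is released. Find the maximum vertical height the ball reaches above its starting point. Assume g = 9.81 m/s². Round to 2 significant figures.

All spring PE becomes gravitational PE at the highest point: ½kx² = mgh
h = kx²/(2mg) = (3700)(0.52)²/(2 × 3.5 × 9.81) = 14.57 m

h = 15 m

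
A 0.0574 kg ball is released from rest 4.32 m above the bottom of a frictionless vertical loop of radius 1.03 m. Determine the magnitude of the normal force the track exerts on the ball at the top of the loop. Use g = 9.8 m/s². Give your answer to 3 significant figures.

N = 1.91 N

Energy from release to top (height 2r): mgh = ½mv_top² + mg(2r)
v_top² = 2g(h − 2r) = 2(9.8)(4.32 − 2.060) = 44.296 m²/s²
At the top, both N and weight point toward the centre: N + mg = mv_top²/r
N = m(v_top²/r − g) = 0.0574(44.296/1.03 − 9.8) = 1.906 N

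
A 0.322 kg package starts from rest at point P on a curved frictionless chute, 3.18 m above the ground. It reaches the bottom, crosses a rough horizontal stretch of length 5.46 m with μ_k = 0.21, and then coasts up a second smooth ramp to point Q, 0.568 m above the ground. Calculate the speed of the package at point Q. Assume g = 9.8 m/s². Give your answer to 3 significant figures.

v = 5.36 m/s

Energy at P: mgh₁ = (0.322)(9.8)(3.18) = 10.035 J
Friction loss: W_f = μ_k mg d = 3.618 J
At Q: ½mv² + mgh₂ = mgh₁ − W_f
½mv² = 10.035 − 3.618 − 1.7924 = 4.6242 J
v = √(2 × 4.6242/0.322) = 5.359 m/s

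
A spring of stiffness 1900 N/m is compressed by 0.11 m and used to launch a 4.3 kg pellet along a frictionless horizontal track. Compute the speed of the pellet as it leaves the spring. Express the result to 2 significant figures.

The pellet leaves the spring when the spring is at natural length, so ½kx² = ½mv²
v = x√(k/m) = 0.11 × √(1900/4.3) = 2.312 m/s

v = 2.3 m/s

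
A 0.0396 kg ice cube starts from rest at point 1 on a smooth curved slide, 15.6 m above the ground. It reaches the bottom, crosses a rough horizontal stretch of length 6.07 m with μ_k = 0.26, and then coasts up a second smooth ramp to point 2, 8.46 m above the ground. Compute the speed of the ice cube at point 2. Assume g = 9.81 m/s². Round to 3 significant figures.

v = 10.4 m/s

Energy at 1: mgh₁ = (0.0396)(9.81)(15.6) = 6.0602 J
Friction loss: W_f = μ_k mg d = 0.6131 J
At 2: ½mv² + mgh₂ = mgh₁ − W_f
½mv² = 6.0602 − 0.6131 − 3.2865 = 2.1606 J
v = √(2 × 2.1606/0.0396) = 10.45 m/s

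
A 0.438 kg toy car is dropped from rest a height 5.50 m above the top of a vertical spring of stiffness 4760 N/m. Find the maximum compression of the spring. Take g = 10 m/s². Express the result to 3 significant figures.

x = 0.102 m

Let x be the compression. The total drop is H + x, and the car is instantaneously at rest at max compression, so energy conservation gives:
mg(H + x) = ½kx²
½(4760)x² − (0.438)(10)x − (0.438)(10)(5.50) = 0
2380x² − 4.380x − 24.09 = 0
x = [4.380 + √(19.18 + 229337)]/(2 × 2380) = 0.1015 m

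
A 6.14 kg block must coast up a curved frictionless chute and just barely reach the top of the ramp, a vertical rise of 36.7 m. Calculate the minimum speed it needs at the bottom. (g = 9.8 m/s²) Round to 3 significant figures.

At the top it is momentarily at rest, so all KE converts to PE: ½mv² = mgh
v = √(2gh) = √(2 × 9.8 × 36.7) = 26.82 m/s

v = 26.8 m/s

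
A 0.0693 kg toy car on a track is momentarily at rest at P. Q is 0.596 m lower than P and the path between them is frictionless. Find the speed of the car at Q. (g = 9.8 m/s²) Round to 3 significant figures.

Equating total energy at the two states: mgh = ½mv²
v = √(2gh) = √(2 × 9.8 × 0.596) = √11.682 = 3.418 m/s

v = 3.42 m/s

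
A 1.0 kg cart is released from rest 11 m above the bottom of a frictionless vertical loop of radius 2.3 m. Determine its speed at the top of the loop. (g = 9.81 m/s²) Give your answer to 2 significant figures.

Energy conservation: mgh = ½mv_top² + mg(2r)
v_top² = 2g(h − 2r) = 2(9.81)(11 − 4.600) = 125.6
v_top = 11.21 m/s

v = 11 m/s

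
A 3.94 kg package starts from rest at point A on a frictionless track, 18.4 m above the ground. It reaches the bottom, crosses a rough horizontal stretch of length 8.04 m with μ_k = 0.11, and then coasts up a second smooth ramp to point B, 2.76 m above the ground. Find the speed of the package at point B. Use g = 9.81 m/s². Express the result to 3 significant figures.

Energy at A: mgh₁ = (3.94)(9.81)(18.4) = 711.19 J
Friction loss: W_f = μ_k mg d = 34.18 J
At B: ½mv² + mgh₂ = mgh₁ − W_f
½mv² = 711.19 − 34.18 − 106.68 = 570.32 J
v = √(2 × 570.32/3.94) = 17.01 m/s

v = 17.0 m/s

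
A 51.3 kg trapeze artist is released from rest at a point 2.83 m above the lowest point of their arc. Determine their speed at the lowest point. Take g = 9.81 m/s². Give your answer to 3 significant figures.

v = 7.45 m/s

Energy conservation between the two points: mgh = ½mv²
v = √(2gh) = √(2 × 9.81 × 2.83) = √55.525 = 7.451 m/s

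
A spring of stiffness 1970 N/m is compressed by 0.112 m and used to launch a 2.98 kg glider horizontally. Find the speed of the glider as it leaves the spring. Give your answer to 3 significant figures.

The glider leaves the spring when the spring is at natural length, so ½kx² = ½mv²
v = x√(k/m) = 0.112 × √(1970/2.98) = 2.880 m/s

v = 2.88 m/s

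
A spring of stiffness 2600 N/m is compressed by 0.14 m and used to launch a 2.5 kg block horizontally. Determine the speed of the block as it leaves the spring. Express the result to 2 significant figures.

The block leaves the spring when the spring is at natural length, so ½kx² = ½mv²
v = x√(k/m) = 0.14 × √(2600/2.5) = 4.515 m/s

v = 4.5 m/s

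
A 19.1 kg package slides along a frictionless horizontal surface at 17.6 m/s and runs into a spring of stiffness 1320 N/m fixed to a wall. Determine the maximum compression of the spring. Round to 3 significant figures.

x = 2.12 m

Conservation of energy between contact and max compression: ½mv² = ½kx²
x = v√(m/k) = 17.6 × √(19.1/1320) = 2.117 m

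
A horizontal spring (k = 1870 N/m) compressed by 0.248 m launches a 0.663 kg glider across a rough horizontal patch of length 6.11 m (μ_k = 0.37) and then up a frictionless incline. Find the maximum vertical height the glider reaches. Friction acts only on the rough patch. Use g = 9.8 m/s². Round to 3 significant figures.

Spring energy: E₀ = ½kx² = ½(1870)(0.248)² = 57.506 J
Friction: W_f = μ_k mg d = (0.37)(0.663)(9.8)(6.11) = 14.69 J
Energy at base of ramp: E = 57.506 − 14.69 = 42.818 J
At max height all remaining energy is PE: mgh = E ⇒ h = E/(mg) = 42.818/(0.663 × 9.8) = 6.590 m

h = 6.59 m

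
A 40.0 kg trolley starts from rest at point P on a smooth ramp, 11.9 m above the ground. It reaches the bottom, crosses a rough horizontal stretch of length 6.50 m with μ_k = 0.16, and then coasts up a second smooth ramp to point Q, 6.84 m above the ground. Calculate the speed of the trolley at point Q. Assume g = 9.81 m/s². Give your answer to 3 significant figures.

Energy at P: mgh₁ = (40.0)(9.81)(11.9) = 4669.6 J
Friction loss: W_f = μ_k mg d = 408.1 J
At Q: ½mv² + mgh₂ = mgh₁ − W_f
½mv² = 4669.6 − 408.1 − 2684.0 = 1577.4 J
v = √(2 × 1577.4/40.0) = 8.881 m/s

v = 8.88 m/s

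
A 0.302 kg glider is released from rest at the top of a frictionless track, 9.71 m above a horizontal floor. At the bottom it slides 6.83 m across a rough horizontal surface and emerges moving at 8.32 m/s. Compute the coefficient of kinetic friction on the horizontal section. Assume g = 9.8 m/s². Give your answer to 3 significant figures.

μ_k = 0.905

Applying the work–energy principle:
mgh = ½mv² + μ_k m g d
mgh = 28.738 J; ½mv² = 10.453 J
W_f = 28.738 − 10.453 = 18.29 J
μ_k = W_f/(mg·d) = 18.29/(2.960 × 6.83) = 0.9046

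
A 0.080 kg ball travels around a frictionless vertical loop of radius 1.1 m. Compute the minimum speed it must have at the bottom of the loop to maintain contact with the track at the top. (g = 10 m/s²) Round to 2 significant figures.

At the top: mg = mv_top²/r ⇒ v_top² = gr = 11.00 m²/s²
Energy from bottom to top (height 2r): ½mv_bot² = ½mv_top² + mg(2r)
v_bot² = gr + 4gr = 5gr = 55.00
v_bot = √(5gr) = 7.416 m/s

v = 7.4 m/s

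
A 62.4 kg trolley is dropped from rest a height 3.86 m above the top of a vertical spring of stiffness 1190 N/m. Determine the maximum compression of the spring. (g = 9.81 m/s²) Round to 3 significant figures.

Let x be the compression. The total drop is H + x, and the trolley is instantaneously at rest at max compression, so energy conservation gives:
mg(H + x) = ½kx²
½(1190)x² − (62.4)(9.81)x − (62.4)(9.81)(3.86) = 0
595.0x² − 612.1x − 2363 = 0
x = [612.1 + √(374720 + 5.6236e+06)]/(2 × 595.0) = 2.573 m

x = 2.57 m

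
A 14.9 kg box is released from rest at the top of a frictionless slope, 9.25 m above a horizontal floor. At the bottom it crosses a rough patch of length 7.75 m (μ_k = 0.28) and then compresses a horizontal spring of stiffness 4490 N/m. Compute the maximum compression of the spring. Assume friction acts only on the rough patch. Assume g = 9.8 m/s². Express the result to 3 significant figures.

x = 0.679 m

Initial energy: E₁ = mgh = (14.9)(9.8)(9.25) = 1350.7 J
Friction removes W_f = μ_k mg d = (0.28)(14.9)(9.8)(7.75) = 316.9 J
Energy reaching the spring: E = 1350.7 − 316.9 = 1033.8 J
At max compression ½kx² = E ⇒ x = √(2E/k) = √(2 × 1033.8/4490) = 0.6786 m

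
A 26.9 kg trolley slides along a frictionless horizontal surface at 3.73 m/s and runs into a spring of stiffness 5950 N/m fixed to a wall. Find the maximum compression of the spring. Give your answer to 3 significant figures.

At max compression the trolley is momentarily at rest: ½mv² = ½kx²
x = v√(m/k) = 3.73 × √(26.9/5950) = 0.2508 m

x = 0.251 m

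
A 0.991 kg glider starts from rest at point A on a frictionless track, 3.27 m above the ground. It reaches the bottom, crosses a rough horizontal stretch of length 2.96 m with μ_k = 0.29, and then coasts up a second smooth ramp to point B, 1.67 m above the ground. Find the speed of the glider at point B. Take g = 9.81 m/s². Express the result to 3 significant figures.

Energy at A: mgh₁ = (0.991)(9.81)(3.27) = 31.790 J
Friction loss: W_f = μ_k mg d = 8.345 J
At B: ½mv² + mgh₂ = mgh₁ − W_f
½mv² = 31.790 − 8.345 − 16.235 = 7.2096 J
v = √(2 × 7.2096/0.991) = 3.814 m/s

v = 3.81 m/s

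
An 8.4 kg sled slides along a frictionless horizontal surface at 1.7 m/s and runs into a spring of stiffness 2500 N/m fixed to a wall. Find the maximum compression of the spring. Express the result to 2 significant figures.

x = 0.099 m

All KE is stored as spring PE at maximum compression: ½mv² = ½kx²
x = v√(m/k) = 1.7 × √(8.4/2500) = 0.09854 m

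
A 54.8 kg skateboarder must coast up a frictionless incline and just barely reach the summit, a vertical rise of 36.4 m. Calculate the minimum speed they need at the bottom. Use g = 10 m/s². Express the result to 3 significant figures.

v = 27.0 m/s

At the top they are momentarily at rest, so all KE converts to PE: ½mv² = mgh
v = √(2gh) = √(2 × 10 × 36.4) = 26.98 m/s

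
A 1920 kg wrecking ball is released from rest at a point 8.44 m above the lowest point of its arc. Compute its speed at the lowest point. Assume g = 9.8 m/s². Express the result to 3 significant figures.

v = 12.9 m/s

Mechanical energy is conserved (no friction): mgh = ½mv²
The mass cancels from both sides.
v = √(2gh) = √(2 × 9.8 × 8.44) = √165.42 = 12.86 m/s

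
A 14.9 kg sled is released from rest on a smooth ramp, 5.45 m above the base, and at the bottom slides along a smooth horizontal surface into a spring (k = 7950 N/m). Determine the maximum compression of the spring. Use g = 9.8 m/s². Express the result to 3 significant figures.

x = 0.447 m

At max compression the sled is momentarily at rest: mgh = ½kx²
x = √(2mgh/k) = √(2 × 14.9 × 9.8 × 5.45 / 7950) = 0.4474 m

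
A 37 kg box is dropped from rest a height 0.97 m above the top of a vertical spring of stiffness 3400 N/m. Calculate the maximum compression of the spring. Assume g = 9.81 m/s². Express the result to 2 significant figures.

Let x be the compression. The total drop is H + x, and the box is instantaneously at rest at max compression, so energy conservation gives:
mg(H + x) = ½kx²
½(3400)x² − (37)(9.81)x − (37)(9.81)(0.97) = 0
1700x² − 363.0x − 352.1 = 0
x = [363.0 + √(131747 + 2.3942e+06)]/(2 × 1700) = 0.5742 m

x = 0.57 m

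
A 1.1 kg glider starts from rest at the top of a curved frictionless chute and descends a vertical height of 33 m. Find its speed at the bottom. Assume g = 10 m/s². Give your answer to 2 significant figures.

Mechanical energy is conserved (no friction): mgh = ½mv²
v = √(2gh) = √(2 × 10 × 33) = √660.00 = 25.69 m/s

v = 26 m/s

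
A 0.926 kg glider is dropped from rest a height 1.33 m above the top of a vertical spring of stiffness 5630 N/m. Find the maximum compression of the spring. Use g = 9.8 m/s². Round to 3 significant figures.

x = 0.0671 m

Measuring PE from the top of the relaxed spring, at max compression the glider has dropped H + x with zero KE, so:
mg(H + x) = ½kx²
½(5630)x² − (0.926)(9.8)x − (0.926)(9.8)(1.33) = 0
2815x² − 9.075x − 12.07 = 0
x = [9.075 + √(82.35 + 135902)]/(2 × 2815) = 0.06711 m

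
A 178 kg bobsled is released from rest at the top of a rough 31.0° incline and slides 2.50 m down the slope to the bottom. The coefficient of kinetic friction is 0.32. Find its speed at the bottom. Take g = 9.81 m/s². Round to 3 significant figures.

v = 3.44 m/s

Work–energy: mg(L sinθ) − μ_k(mg cosθ)L = ½mv²
mgh = mgL sinθ = (178)(9.81)(2.50)sin31.0° = 2248.4 J
W_f = μ_k mg cosθ · L = (0.32)(178)(9.81)cos31.0°·2.50 = 1197 J
½mv² = 2248.4 − 1197 = 1051.0 J
v = √(2 × 1051.0/178) = 3.436 m/s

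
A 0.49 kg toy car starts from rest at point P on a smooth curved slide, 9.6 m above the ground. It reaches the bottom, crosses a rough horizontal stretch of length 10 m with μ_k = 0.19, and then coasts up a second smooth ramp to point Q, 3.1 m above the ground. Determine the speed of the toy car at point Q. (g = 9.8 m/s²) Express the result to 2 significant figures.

Energy at P: mgh₁ = (0.49)(9.8)(9.6) = 46.099 J
Friction loss: W_f = μ_k mg d = 9.124 J
At Q: ½mv² + mgh₂ = mgh₁ − W_f
½mv² = 46.099 − 9.124 − 14.886 = 22.089 J
v = √(2 × 22.089/0.49) = 9.495 m/s

v = 9.5 m/s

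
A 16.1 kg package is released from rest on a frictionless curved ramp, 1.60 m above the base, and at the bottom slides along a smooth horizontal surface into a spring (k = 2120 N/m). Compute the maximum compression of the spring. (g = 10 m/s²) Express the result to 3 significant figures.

Energy conservation (no friction) from release to max compression: mgh = ½kx²
x = √(2mgh/k) = √(2 × 16.1 × 10 × 1.60 / 2120) = 0.4930 m

x = 0.493 m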